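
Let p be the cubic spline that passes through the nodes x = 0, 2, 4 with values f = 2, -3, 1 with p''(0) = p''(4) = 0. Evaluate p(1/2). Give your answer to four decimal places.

Write M_i for p''(x_i). With h_i = 2, 2 and divided differences Δ_i = -5/2, 2, the continuity of p' gives the tridiagonal system
  2·M_0 + 8·M_1 + 2·M_2 = 6(Δ_1 - Δ_0) = 27
Natural end conditions: M_0 = M_2 = 0.
Hence M_0 = 0, M_1 = 27/8, M_2 = 0.
On [0, 2], p(x) = 2 - 29/8·x + 0·x² + 9/32·x³.
With x = 1/2: p(1/2) = 57/256.

0.2227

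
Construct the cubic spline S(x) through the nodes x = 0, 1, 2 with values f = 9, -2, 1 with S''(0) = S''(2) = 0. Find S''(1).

21

Put M_i = S'' at the i-th knot. Here h = (1, 1) and Δ = (-11, 3), so the interior equations h_(i-1)·M_(i-1) + 2(h_(i-1)+h_i)·M_i + h_i·M_(i+1) = 6(Δ_i − Δ_(i-1)) read
  1·M_0 + 4·M_1 + 1·M_2 = 6(Δ_1 - Δ_0) = 84
Natural end conditions: M_0 = M_2 = 0.
Solving: M_0 = 0, M_1 = 21, M_2 = 0.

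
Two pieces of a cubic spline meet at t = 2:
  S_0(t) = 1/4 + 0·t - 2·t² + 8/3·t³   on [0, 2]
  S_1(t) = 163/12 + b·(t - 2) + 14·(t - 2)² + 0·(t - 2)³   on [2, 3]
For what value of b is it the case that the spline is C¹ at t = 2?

24

S_0'(t) = 0 - 4·t + 8·t², so S_0'(2) = 24. On the right, S_1'(2) = b, so b = 24.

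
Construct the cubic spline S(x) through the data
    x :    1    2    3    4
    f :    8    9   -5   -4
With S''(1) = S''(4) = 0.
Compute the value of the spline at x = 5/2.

With m_i denoting the second derivative at x_i, h_i = 1, 1, 1, and Δ_i = (y_(i+1) − y_i)/h_i = 1, -14, 1:
  1·m_0 + 4·m_1 + 1·m_2 = 6(Δ_1 - Δ_0) = -90
  1·m_1 + 4·m_2 + 1·m_3 = 6(Δ_2 - Δ_1) = 90
Natural end conditions: m_0 = m_3 = 0.
Solving: m_0 = 0, m_1 = -30, m_2 = 30, m_3 = 0.
On [2, 3], S(x) = 9 - 9·(x - 2) - 15·(x - 2)² + 10·(x - 2)³.
With (x - 2) = 1/2: S(5/2) = 2.

2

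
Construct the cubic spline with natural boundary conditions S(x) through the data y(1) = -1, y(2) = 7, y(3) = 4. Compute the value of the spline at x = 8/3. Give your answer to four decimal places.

5.8148

With M_i denoting the second derivative at x_i, h_i = 1, 1, and Δ_i = (y_(i+1) − y_i)/h_i = 8, -3:
  1·M_0 + 4·M_1 + 1·M_2 = 6(Δ_1 - Δ_0) = -66
Natural end conditions: M_0 = M_2 = 0.
Solving the tridiagonal system: M_0 = 0, M_1 = -33/2, M_2 = 0.
On [2, 3], S(x) = 7 + 5/2·(x - 2) - 33/4·(x - 2)² + 11/4·(x - 2)³.
With (x - 2) = 2/3: S(8/3) = 157/27.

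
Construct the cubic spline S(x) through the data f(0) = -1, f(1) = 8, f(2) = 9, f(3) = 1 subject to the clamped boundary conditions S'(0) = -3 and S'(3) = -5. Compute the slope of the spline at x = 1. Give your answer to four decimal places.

9.8667

With m_i denoting the second derivative at x_i, h_i = 1, 1, 1, and Δ_i = (y_(i+1) − y_i)/h_i = 9, 1, -8:
  1·m_0 + 4·m_1 + 1·m_2 = 6(Δ_1 - Δ_0) = -48
  1·m_1 + 4·m_2 + 1·m_3 = 6(Δ_2 - Δ_1) = -54
Clamped end conditions give two more equations: 2h_0·m_0 + h_0·m_1 = 6(Δ_0 - S'(0)) = 72 and h_2·m_2 + 2h_2·m_3 = 6(S'(3) - Δ_2) = 18.
Hence m_0 = 694/15, m_1 = -308/15, m_2 = -182/15, m_3 = 226/15.
On [1, 2], S'(x) = b_1 + 2c_1·(x - 1) + 3d_1·(x - 1)² with b_1 = Δ_1 - h_1(2m_1 + m_2)/6 = 148/15, c_1 = m_1/2 = -154/15, d_1 = (m_2 - m_1)/(6h_1) = 7/5. So S'(1) = 148/15.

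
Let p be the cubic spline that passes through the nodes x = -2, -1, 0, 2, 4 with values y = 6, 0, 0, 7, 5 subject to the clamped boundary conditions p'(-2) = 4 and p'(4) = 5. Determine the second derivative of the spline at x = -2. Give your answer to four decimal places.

Put σ_i = p'' at the i-th knot. Here h = (1, 1, 2, 2) and Δ = (-6, 0, 7/2, -1), so the interior equations h_(i-1)·σ_(i-1) + 2(h_(i-1)+h_i)·σ_i + h_i·σ_(i+1) = 6(Δ_i − Δ_(i-1)) read
  1·σ_0 + 4·σ_1 + 1·σ_2 = 6(Δ_1 - Δ_0) = 36
  1·σ_1 + 6·σ_2 + 2·σ_3 = 6(Δ_2 - Δ_1) = 21
  2·σ_2 + 8·σ_3 + 2·σ_4 = 6(Δ_3 - Δ_2) = -27
Clamped end conditions give two more equations: 2h_0·σ_0 + h_0·σ_1 = 6(Δ_0 - p'(-2)) = -60 and h_3·σ_3 + 2h_3·σ_4 = 6(p'(4) - Δ_3) = 36.
Forward elimination and back-substitution give σ_0 = -3277/84, σ_1 = 757/42, σ_2 = 35/12, σ_3 = -305/42, σ_4 = 1061/84.

-39.0119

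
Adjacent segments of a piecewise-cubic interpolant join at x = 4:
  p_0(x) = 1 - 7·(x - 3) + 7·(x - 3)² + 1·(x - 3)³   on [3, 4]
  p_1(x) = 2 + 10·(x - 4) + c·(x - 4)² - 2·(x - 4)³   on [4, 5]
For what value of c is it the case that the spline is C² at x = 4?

p_0''(x) = 14 + 6·(x - 3), so p_0''(4) = 20. On the right, p_1''(4) = 2c, so c = 10.

10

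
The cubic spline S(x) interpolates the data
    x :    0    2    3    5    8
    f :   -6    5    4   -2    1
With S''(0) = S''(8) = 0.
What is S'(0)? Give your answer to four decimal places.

7.5613

Let M_i = S''(x_i). Step sizes h_i = 2, 1, 2, 3; slopes of the chords Δ_i = (y_(i+1) - y_i)/h_i = 11/2, -1, -3, 1.
  2·M_0 + 6·M_1 + 1·M_2 = 6(Δ_1 - Δ_0) = -39
  1·M_1 + 6·M_2 + 2·M_3 = 6(Δ_2 - Δ_1) = -12
  2·M_2 + 10·M_3 + 3·M_4 = 6(Δ_3 - Δ_2) = 24
Natural end conditions: M_0 = M_4 = 0.
Solving: M_0 = 0, M_1 = -1008/163, M_2 = -309/163, M_3 = 453/163, M_4 = 0.
On [0, 2], S'(x) = b_0 + 2c_0·x + 3d_0·x² with b_0 = Δ_0 - h_0(2M_0 + M_1)/6 = 2465/326, c_0 = M_0/2 = 0, d_0 = (M_1 - M_0)/(6h_0) = -84/163. So S'(0) = 2465/326.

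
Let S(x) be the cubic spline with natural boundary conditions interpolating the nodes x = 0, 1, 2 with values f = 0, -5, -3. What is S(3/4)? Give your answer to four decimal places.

Let m_i = S''(x_i). Step sizes h_i = 1, 1; slopes of the chords Δ_i = (y_(i+1) - y_i)/h_i = -5, 2.
  1·m_0 + 4·m_1 + 1·m_2 = 6(Δ_1 - Δ_0) = 42
Natural end conditions: m_0 = m_2 = 0.
Solving: m_0 = 0, m_1 = 21/2, m_2 = 0.
On [0, 1], S(x) = 0 - 27/4·x + 0·x² + 7/4·x³.
With x = 3/4: S(3/4) = -1107/256.

-4.3242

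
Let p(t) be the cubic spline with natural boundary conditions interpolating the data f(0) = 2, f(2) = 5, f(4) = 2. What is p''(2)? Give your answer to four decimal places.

-2.2500

Write σ_i for p''(x_i). With h_i = 2, 2 and divided differences Δ_i = 3/2, -3/2, the continuity of p' gives the tridiagonal system
  2·σ_0 + 8·σ_1 + 2·σ_2 = 6(Δ_1 - Δ_0) = -18
Natural end conditions: σ_0 = σ_2 = 0.
Hence σ_0 = 0, σ_1 = -9/4, σ_2 = 0.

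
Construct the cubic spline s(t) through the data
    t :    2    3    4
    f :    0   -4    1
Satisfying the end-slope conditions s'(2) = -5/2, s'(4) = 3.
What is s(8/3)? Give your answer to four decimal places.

Put m_i = s'' at the i-th knot. Here h = (1, 1) and Δ = (-4, 5), so the interior equations h_(i-1)·m_(i-1) + 2(h_(i-1)+h_i)·m_i + h_i·m_(i+1) = 6(Δ_i − Δ_(i-1)) read
  1·m_0 + 4·m_1 + 1·m_2 = 6(Δ_1 - Δ_0) = 54
Clamped end conditions give two more equations: 2h_0·m_0 + h_0·m_1 = 6(Δ_0 - s'(2)) = -9 and h_1·m_1 + 2h_1·m_2 = 6(s'(4) - Δ_1) = -12.
Hence m_0 = -61/4, m_1 = 43/2, m_2 = -67/4.
On [2, 3], s(t) = 0 - 5/2·(t - 2) - 61/8·(t - 2)² + 49/8·(t - 2)³.
With (t - 2) = 2/3: s(8/3) = -175/54.

-3.2407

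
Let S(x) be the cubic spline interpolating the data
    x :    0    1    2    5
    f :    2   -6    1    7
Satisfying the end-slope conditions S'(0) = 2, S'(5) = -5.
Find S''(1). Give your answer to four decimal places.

Let m_i = S''(x_i). Step sizes h_i = 1, 1, 3; slopes of the chords Δ_i = (y_(i+1) - y_i)/h_i = -8, 7, 2.
  1·m_0 + 4·m_1 + 1·m_2 = 6(Δ_1 - Δ_0) = 90
  1·m_1 + 8·m_2 + 3·m_3 = 6(Δ_2 - Δ_1) = -30
Clamped end conditions give two more equations: 2h_0·m_0 + h_0·m_1 = 6(Δ_0 - S'(0)) = -60 and h_2·m_2 + 2h_2·m_3 = 6(S'(5) - Δ_2) = -42.
Solving: m_0 = -1396/29, m_1 = 1052/29, m_2 = -202/29, m_3 = -102/29.

36.2759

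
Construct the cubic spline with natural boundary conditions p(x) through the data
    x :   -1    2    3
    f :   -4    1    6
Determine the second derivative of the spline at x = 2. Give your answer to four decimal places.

Write σ_i for p''(x_i). With h_i = 3, 1 and divided differences Δ_i = 5/3, 5, the continuity of p' gives the tridiagonal system
  3·σ_0 + 8·σ_1 + 1·σ_2 = 6(Δ_1 - Δ_0) = 20
Natural end conditions: σ_0 = σ_2 = 0.
Forward elimination and back-substitution give σ_0 = 0, σ_1 = 5/2, σ_2 = 0.

2.5000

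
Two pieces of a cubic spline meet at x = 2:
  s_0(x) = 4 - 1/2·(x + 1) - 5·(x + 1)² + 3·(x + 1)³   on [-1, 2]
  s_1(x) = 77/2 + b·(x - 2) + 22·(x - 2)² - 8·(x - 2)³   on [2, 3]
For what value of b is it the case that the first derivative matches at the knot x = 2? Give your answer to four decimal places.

50.5000

s_0'(x) = -1/2 - 10·(x + 1) + 9·(x + 1)², so s_0'(2) = 101/2. On the right, s_1'(2) = b, so b = 101/2.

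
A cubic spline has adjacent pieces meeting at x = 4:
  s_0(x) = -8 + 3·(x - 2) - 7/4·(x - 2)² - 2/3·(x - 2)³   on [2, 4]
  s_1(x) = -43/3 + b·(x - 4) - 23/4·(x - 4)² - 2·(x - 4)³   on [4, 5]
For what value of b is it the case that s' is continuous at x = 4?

s_0'(x) = 3 - 7/2·(x - 2) - 2·(x - 2)², so s_0'(4) = -12. On the right, s_1'(4) = b, so b = -12.

-12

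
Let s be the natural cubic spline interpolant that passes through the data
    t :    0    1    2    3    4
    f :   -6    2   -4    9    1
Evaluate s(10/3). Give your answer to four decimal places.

9.0119

Write m_i for s''(x_i). With h_i = 1, 1, 1, 1 and divided differences Δ_i = 8, -6, 13, -8, the continuity of s' gives the tridiagonal system
  1·m_0 + 4·m_1 + 1·m_2 = 6(Δ_1 - Δ_0) = -84
  1·m_1 + 4·m_2 + 1·m_3 = 6(Δ_2 - Δ_1) = 114
  1·m_2 + 4·m_3 + 1·m_4 = 6(Δ_3 - Δ_2) = -126
Natural end conditions: m_0 = m_4 = 0.
Forward elimination and back-substitution give m_0 = 0, m_1 = -921/28, m_2 = 333/7, m_3 = -1215/28, m_4 = 0.
On [3, 4], s(t) = 9 + 181/28·(t - 3) - 1215/56·(t - 3)² + 405/56·(t - 3)³.
With (t - 3) = 1/3: s(10/3) = 757/84.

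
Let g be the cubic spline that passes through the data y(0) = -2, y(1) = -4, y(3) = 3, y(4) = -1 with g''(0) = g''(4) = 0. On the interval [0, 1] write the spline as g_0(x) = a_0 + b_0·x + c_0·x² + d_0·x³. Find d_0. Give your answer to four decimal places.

1.5000

Write M_i for g''(x_i). With h_i = 1, 2, 1 and divided differences Δ_i = -2, 7/2, -4, the continuity of g' gives the tridiagonal system
  1·M_0 + 6·M_1 + 2·M_2 = 6(Δ_1 - Δ_0) = 33
  2·M_1 + 6·M_2 + 1·M_3 = 6(Δ_2 - Δ_1) = -45
Natural end conditions: M_0 = M_3 = 0.
Solving the tridiagonal system: M_0 = 0, M_1 = 9, M_2 = -21/2, M_3 = 0.
On [0, 1], with g_0(x) = a_0 + b_0·x + c_0·x² + d_0·x³: c_0 = M_0/2 = 0, d_0 = (M_1 - M_0)/(6h_0) = 3/2, b_0 = Δ_0 - h_0(2M_0 + M_1)/6 = -7/2.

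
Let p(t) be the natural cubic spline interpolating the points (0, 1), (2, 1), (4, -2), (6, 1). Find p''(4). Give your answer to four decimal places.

2.7000

Let σ_i = p''(x_i). Step sizes h_i = 2, 2, 2; slopes of the chords Δ_i = (y_(i+1) - y_i)/h_i = 0, -3/2, 3/2.
  2·σ_0 + 8·σ_1 + 2·σ_2 = 6(Δ_1 - Δ_0) = -9
  2·σ_1 + 8·σ_2 + 2·σ_3 = 6(Δ_2 - Δ_1) = 18
Natural end conditions: σ_0 = σ_3 = 0.
Solving the tridiagonal system: σ_0 = 0, σ_1 = -9/5, σ_2 = 27/10, σ_3 = 0.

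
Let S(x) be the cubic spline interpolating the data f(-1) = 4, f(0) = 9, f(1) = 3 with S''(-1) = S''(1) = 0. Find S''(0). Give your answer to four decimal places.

-16.5000

Write σ_i for S''(x_i). With h_i = 1, 1 and divided differences Δ_i = 5, -6, the continuity of S' gives the tridiagonal system
  1·σ_0 + 4·σ_1 + 1·σ_2 = 6(Δ_1 - Δ_0) = -66
Natural end conditions: σ_0 = σ_2 = 0.
Forward elimination and back-substitution give σ_0 = 0, σ_1 = -33/2, σ_2 = 0.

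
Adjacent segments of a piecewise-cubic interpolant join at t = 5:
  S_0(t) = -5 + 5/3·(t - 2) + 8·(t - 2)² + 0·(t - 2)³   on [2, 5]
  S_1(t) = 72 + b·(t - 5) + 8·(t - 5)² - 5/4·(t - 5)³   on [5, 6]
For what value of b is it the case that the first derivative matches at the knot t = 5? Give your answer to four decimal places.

S_0'(t) = 5/3 + 16·(t - 2) + 0·(t - 2)², so S_0'(5) = 149/3. On the right, S_1'(5) = b, so b = 149/3.

49.6667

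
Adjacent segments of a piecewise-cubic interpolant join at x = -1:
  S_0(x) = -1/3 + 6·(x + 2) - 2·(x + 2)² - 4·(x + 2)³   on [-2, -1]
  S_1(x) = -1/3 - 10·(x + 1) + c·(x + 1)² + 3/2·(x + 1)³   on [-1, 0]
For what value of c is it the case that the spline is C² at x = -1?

S_0''(x) = -4 - 24·(x + 2), so S_0''(-1) = -28. On the right, S_1''(-1) = 2c, so c = -14.

-14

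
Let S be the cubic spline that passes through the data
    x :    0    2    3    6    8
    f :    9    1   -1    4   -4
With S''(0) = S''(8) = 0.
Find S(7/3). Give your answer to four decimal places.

0.0396

With σ_i denoting the second derivative at x_i, h_i = 2, 1, 3, 2, and Δ_i = (y_(i+1) − y_i)/h_i = -4, -2, 5/3, -4:
  2·σ_0 + 6·σ_1 + 1·σ_2 = 6(Δ_1 - Δ_0) = 12
  1·σ_1 + 8·σ_2 + 3·σ_3 = 6(Δ_2 - Δ_1) = 22
  3·σ_2 + 10·σ_3 + 2·σ_4 = 6(Δ_3 - Δ_2) = -34
Natural end conditions: σ_0 = σ_4 = 0.
Hence σ_0 = 0, σ_1 = 265/208, σ_2 = 453/104, σ_3 = -979/208, σ_4 = 0.
On [2, 3], S(x) = 1 - 983/312·(x - 2) + 265/416·(x - 2)² + 641/1248·(x - 2)³.
With (x - 2) = 1/3: S(7/3) = 667/16848.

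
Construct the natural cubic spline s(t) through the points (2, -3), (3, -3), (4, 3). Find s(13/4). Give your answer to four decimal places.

-1.9922

Put σ_i = s'' at the i-th knot. Here h = (1, 1) and Δ = (0, 6), so the interior equations h_(i-1)·σ_(i-1) + 2(h_(i-1)+h_i)·σ_i + h_i·σ_(i+1) = 6(Δ_i − Δ_(i-1)) read
  1·σ_0 + 4·σ_1 + 1·σ_2 = 6(Δ_1 - Δ_0) = 36
Natural end conditions: σ_0 = σ_2 = 0.
Hence σ_0 = 0, σ_1 = 9, σ_2 = 0.
On [3, 4], s(t) = -3 + 3·(t - 3) + 9/2·(t - 3)² - 3/2·(t - 3)³.
With (t - 3) = 1/4: s(13/4) = -255/128.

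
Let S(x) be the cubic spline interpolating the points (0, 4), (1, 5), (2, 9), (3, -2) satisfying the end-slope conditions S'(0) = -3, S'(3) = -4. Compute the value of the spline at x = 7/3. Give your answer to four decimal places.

Write M_i for S''(x_i). With h_i = 1, 1, 1 and divided differences Δ_i = 1, 4, -11, the continuity of S' gives the tridiagonal system
  1·M_0 + 4·M_1 + 1·M_2 = 6(Δ_1 - Δ_0) = 18
  1·M_1 + 4·M_2 + 1·M_3 = 6(Δ_2 - Δ_1) = -90
Clamped end conditions give two more equations: 2h_0·M_0 + h_0·M_1 = 6(Δ_0 - S'(0)) = 24 and h_2·M_2 + 2h_2·M_3 = 6(S'(3) - Δ_2) = 42.
Hence M_0 = 92/15, M_1 = 176/15, M_2 = -526/15, M_3 = 578/15.
On [2, 3], S(x) = 9 - 86/15·(x - 2) - 263/15·(x - 2)² + 184/15·(x - 2)³.
With (x - 2) = 1/3: S(7/3) = 2266/405.

5.5951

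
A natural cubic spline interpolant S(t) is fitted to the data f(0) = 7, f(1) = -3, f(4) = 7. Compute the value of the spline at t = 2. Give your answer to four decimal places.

-5.2222

Put M_i = S'' at the i-th knot. Here h = (1, 3) and Δ = (-10, 10/3), so the interior equations h_(i-1)·M_(i-1) + 2(h_(i-1)+h_i)·M_i + h_i·M_(i+1) = 6(Δ_i − Δ_(i-1)) read
  1·M_0 + 8·M_1 + 3·M_2 = 6(Δ_1 - Δ_0) = 80
Natural end conditions: M_0 = M_2 = 0.
Solving the tridiagonal system: M_0 = 0, M_1 = 10, M_2 = 0.
On [1, 4], S(t) = -3 - 20/3·(t - 1) + 5·(t - 1)² - 5/9·(t - 1)³.
With (t - 1) = 1: S(2) = -47/9.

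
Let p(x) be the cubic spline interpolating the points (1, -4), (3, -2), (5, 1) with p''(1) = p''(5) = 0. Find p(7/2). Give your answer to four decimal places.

Put m_i = p'' at the i-th knot. Here h = (2, 2) and Δ = (1, 3/2), so the interior equations h_(i-1)·m_(i-1) + 2(h_(i-1)+h_i)·m_i + h_i·m_(i+1) = 6(Δ_i − Δ_(i-1)) read
  2·m_0 + 8·m_1 + 2·m_2 = 6(Δ_1 - Δ_0) = 3
Natural end conditions: m_0 = m_2 = 0.
Solving: m_0 = 0, m_1 = 3/8, m_2 = 0.
On [3, 5], p(x) = -2 + 5/4·(x - 3) + 3/16·(x - 3)² - 1/32·(x - 3)³.
With (x - 3) = 1/2: p(7/2) = -341/256.

-1.3320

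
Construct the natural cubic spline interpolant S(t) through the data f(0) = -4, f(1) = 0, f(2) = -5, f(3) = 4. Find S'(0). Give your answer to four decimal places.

7.3333

Write σ_i for S''(x_i). With h_i = 1, 1, 1 and divided differences Δ_i = 4, -5, 9, the continuity of S' gives the tridiagonal system
  1·σ_0 + 4·σ_1 + 1·σ_2 = 6(Δ_1 - Δ_0) = -54
  1·σ_1 + 4·σ_2 + 1·σ_3 = 6(Δ_2 - Δ_1) = 84
Natural end conditions: σ_0 = σ_3 = 0.
Solving the tridiagonal system: σ_0 = 0, σ_1 = -20, σ_2 = 26, σ_3 = 0.
On [0, 1], S'(t) = b_0 + 2c_0·t + 3d_0·t² with b_0 = Δ_0 - h_0(2σ_0 + σ_1)/6 = 22/3, c_0 = σ_0/2 = 0, d_0 = (σ_1 - σ_0)/(6h_0) = -10/3. So S'(0) = 22/3.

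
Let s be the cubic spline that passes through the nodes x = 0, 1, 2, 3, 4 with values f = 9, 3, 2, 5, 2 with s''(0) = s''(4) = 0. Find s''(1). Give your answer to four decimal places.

Write M_i for s''(x_i). With h_i = 1, 1, 1, 1 and divided differences Δ_i = -6, -1, 3, -3, the continuity of s' gives the tridiagonal system
  1·M_0 + 4·M_1 + 1·M_2 = 6(Δ_1 - Δ_0) = 30
  1·M_1 + 4·M_2 + 1·M_3 = 6(Δ_2 - Δ_1) = 24
  1·M_2 + 4·M_3 + 1·M_4 = 6(Δ_3 - Δ_2) = -36
Natural end conditions: M_0 = M_4 = 0.
Solving: M_0 = 0, M_1 = 159/28, M_2 = 51/7, M_3 = -303/28, M_4 = 0.

5.6786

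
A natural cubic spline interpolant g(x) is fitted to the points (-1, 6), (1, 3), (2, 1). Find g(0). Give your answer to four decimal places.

4.6250

Write M_i for g''(x_i). With h_i = 2, 1 and divided differences Δ_i = -3/2, -2, the continuity of g' gives the tridiagonal system
  2·M_0 + 6·M_1 + 1·M_2 = 6(Δ_1 - Δ_0) = -3
Natural end conditions: M_0 = M_2 = 0.
Solving the tridiagonal system: M_0 = 0, M_1 = -1/2, M_2 = 0.
On [-1, 1], g(x) = 6 - 4/3·(x + 1) + 0·(x + 1)² - 1/24·(x + 1)³.
With (x + 1) = 1: g(0) = 37/8.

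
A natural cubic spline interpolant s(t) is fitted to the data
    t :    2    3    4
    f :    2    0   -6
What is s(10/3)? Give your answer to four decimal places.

-1.6296

With σ_i denoting the second derivative at x_i, h_i = 1, 1, and Δ_i = (y_(i+1) − y_i)/h_i = -2, -6:
  1·σ_0 + 4·σ_1 + 1·σ_2 = 6(Δ_1 - Δ_0) = -24
Natural end conditions: σ_0 = σ_2 = 0.
Forward elimination and back-substitution give σ_0 = 0, σ_1 = -6, σ_2 = 0.
On [3, 4], s(t) = 0 - 4·(t - 3) - 3·(t - 3)² + 1·(t - 3)³.
With (t - 3) = 1/3: s(10/3) = -44/27.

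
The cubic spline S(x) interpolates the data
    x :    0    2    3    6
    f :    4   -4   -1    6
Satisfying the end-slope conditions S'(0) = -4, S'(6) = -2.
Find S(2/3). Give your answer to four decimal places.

Put σ_i = S'' at the i-th knot. Here h = (2, 1, 3) and Δ = (-4, 3, 7/3), so the interior equations h_(i-1)·σ_(i-1) + 2(h_(i-1)+h_i)·σ_i + h_i·σ_(i+1) = 6(Δ_i − Δ_(i-1)) read
  2·σ_0 + 6·σ_1 + 1·σ_2 = 6(Δ_1 - Δ_0) = 42
  1·σ_1 + 8·σ_2 + 3·σ_3 = 6(Δ_2 - Δ_1) = -4
Clamped end conditions give two more equations: 2h_0·σ_0 + h_0·σ_1 = 6(Δ_0 - S'(0)) = 0 and h_2·σ_2 + 2h_2·σ_3 = 6(S'(6) - Δ_2) = -26.
Solving: σ_0 = -88/21, σ_1 = 176/21, σ_2 = 2/21, σ_3 = -92/21.
On [0, 2], S(x) = 4 - 4·x - 44/21·x² + 22/21·x³.
With x = 2/3: S(2/3) = 404/567.

0.7125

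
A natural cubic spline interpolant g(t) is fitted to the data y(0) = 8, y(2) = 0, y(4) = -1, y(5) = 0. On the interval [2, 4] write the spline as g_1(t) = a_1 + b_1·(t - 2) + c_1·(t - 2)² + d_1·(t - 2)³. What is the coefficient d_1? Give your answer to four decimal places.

-0.1477

Write σ_i for g''(x_i). With h_i = 2, 2, 1 and divided differences Δ_i = -4, -1/2, 1, the continuity of g' gives the tridiagonal system
  2·σ_0 + 8·σ_1 + 2·σ_2 = 6(Δ_1 - Δ_0) = 21
  2·σ_1 + 6·σ_2 + 1·σ_3 = 6(Δ_2 - Δ_1) = 9
Natural end conditions: σ_0 = σ_3 = 0.
Solving the tridiagonal system: σ_0 = 0, σ_1 = 27/11, σ_2 = 15/22, σ_3 = 0.
On [2, 4], with g_1(t) = a_1 + b_1·(t - 2) + c_1·(t - 2)² + d_1·(t - 2)³: c_1 = σ_1/2 = 27/22, d_1 = (σ_2 - σ_1)/(6h_1) = -13/88, b_1 = Δ_1 - h_1(2σ_1 + σ_2)/6 = -26/11.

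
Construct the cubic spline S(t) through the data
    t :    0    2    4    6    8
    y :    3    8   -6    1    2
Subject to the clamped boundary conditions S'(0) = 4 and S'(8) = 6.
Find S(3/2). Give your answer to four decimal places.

8.6710

Write M_i for S''(x_i). With h_i = 2, 2, 2, 2 and divided differences Δ_i = 5/2, -7, 7/2, 1/2, the continuity of S' gives the tridiagonal system
  2·M_0 + 8·M_1 + 2·M_2 = 6(Δ_1 - Δ_0) = -57
  2·M_1 + 8·M_2 + 2·M_3 = 6(Δ_2 - Δ_1) = 63
  2·M_2 + 8·M_3 + 2·M_4 = 6(Δ_3 - Δ_2) = -18
Clamped end conditions give two more equations: 2h_0·M_0 + h_0·M_1 = 6(Δ_0 - S'(0)) = -9 and h_3·M_3 + 2h_3·M_4 = 6(S'(8) - Δ_3) = 33.
Solving: M_0 = 373/112, M_1 = -625/56, M_2 = 205/16, M_3 = -481/56, M_4 = 1405/112.
On [0, 2], S(t) = 3 + 4·t + 373/224·t² - 541/448·t³.
With t = 3/2: S(3/2) = 31077/3584.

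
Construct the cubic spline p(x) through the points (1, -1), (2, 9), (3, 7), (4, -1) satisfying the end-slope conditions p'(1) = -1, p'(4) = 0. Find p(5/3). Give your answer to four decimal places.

Put σ_i = p'' at the i-th knot. Here h = (1, 1, 1) and Δ = (10, -2, -8), so the interior equations h_(i-1)·σ_(i-1) + 2(h_(i-1)+h_i)·σ_i + h_i·σ_(i+1) = 6(Δ_i − Δ_(i-1)) read
  1·σ_0 + 4·σ_1 + 1·σ_2 = 6(Δ_1 - Δ_0) = -72
  1·σ_1 + 4·σ_2 + 1·σ_3 = 6(Δ_2 - Δ_1) = -36
Clamped end conditions give two more equations: 2h_0·σ_0 + h_0·σ_1 = 6(Δ_0 - p'(1)) = 66 and h_2·σ_2 + 2h_2·σ_3 = 6(p'(4) - Δ_2) = 48.
Hence σ_0 = 140/3, σ_1 = -82/3, σ_2 = -28/3, σ_3 = 86/3.
On [1, 2], p(x) = -1 - 1·(x - 1) + 70/3·(x - 1)² - 37/3·(x - 1)³.
With (x - 1) = 2/3: p(5/3) = 409/81.

5.0494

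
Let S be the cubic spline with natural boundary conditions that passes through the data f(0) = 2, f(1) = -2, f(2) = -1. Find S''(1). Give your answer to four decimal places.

7.5000

Let σ_i = S''(x_i). Step sizes h_i = 1, 1; slopes of the chords Δ_i = (y_(i+1) - y_i)/h_i = -4, 1.
  1·σ_0 + 4·σ_1 + 1·σ_2 = 6(Δ_1 - Δ_0) = 30
Natural end conditions: σ_0 = σ_2 = 0.
Hence σ_0 = 0, σ_1 = 15/2, σ_2 = 0.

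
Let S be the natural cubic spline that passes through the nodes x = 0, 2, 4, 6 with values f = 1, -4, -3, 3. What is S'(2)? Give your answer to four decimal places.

-1.2333

Let M_i = S''(x_i). Step sizes h_i = 2, 2, 2; slopes of the chords Δ_i = (y_(i+1) - y_i)/h_i = -5/2, 1/2, 3.
  2·M_0 + 8·M_1 + 2·M_2 = 6(Δ_1 - Δ_0) = 18
  2·M_1 + 8·M_2 + 2·M_3 = 6(Δ_2 - Δ_1) = 15
Natural end conditions: M_0 = M_3 = 0.
Solving: M_0 = 0, M_1 = 19/10, M_2 = 7/5, M_3 = 0.
On [2, 4], S'(x) = b_1 + 2c_1·(x - 2) + 3d_1·(x - 2)² with b_1 = Δ_1 - h_1(2M_1 + M_2)/6 = -37/30, c_1 = M_1/2 = 19/20, d_1 = (M_2 - M_1)/(6h_1) = -1/24. So S'(2) = -37/30.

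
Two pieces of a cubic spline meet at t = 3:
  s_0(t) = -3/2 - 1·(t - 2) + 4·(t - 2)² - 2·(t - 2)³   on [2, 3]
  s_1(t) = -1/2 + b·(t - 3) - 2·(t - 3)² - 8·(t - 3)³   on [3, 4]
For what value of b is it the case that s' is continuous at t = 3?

1

s_0'(t) = -1 + 8·(t - 2) - 6·(t - 2)², so s_0'(3) = 1. On the right, s_1'(3) = b, so b = 1.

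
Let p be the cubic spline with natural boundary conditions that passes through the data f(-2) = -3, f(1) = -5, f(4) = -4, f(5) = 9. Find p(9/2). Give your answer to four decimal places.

With M_i denoting the second derivative at x_i, h_i = 3, 3, 1, and Δ_i = (y_(i+1) − y_i)/h_i = -2/3, 1/3, 13:
  3·M_0 + 12·M_1 + 3·M_2 = 6(Δ_1 - Δ_0) = 6
  3·M_1 + 8·M_2 + 1·M_3 = 6(Δ_2 - Δ_1) = 76
Natural end conditions: M_0 = M_3 = 0.
Solving: M_0 = 0, M_1 = -60/29, M_2 = 298/29, M_3 = 0.
On [4, 5], p(t) = -4 + 833/87·(t - 4) + 149/29·(t - 4)² - 149/87·(t - 4)³.
With (t - 4) = 1/2: p(9/2) = 431/232.

1.8578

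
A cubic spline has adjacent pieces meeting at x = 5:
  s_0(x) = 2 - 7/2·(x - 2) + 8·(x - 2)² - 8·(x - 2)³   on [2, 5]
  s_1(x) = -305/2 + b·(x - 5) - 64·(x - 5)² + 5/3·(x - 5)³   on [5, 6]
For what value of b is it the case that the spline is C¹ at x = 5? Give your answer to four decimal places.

-171.5000

s_0'(x) = -7/2 + 16·(x - 2) - 24·(x - 2)², so s_0'(5) = -343/2. On the right, s_1'(5) = b, so b = -343/2.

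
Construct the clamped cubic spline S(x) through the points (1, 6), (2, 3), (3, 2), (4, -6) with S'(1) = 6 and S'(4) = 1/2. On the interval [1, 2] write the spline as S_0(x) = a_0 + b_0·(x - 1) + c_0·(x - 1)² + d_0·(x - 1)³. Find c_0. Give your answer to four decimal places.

-18.0333

With M_i denoting the second derivative at x_i, h_i = 1, 1, 1, and Δ_i = (y_(i+1) − y_i)/h_i = -3, -1, -8:
  1·M_0 + 4·M_1 + 1·M_2 = 6(Δ_1 - Δ_0) = 12
  1·M_1 + 4·M_2 + 1·M_3 = 6(Δ_2 - Δ_1) = -42
Clamped end conditions give two more equations: 2h_0·M_0 + h_0·M_1 = 6(Δ_0 - S'(1)) = -54 and h_2·M_2 + 2h_2·M_3 = 6(S'(4) - Δ_2) = 51.
Hence M_0 = -541/15, M_1 = 272/15, M_2 = -367/15, M_3 = 566/15.
On [1, 2], with S_0(x) = a_0 + b_0·(x - 1) + c_0·(x - 1)² + d_0·(x - 1)³: c_0 = M_0/2 = -541/30, d_0 = (M_1 - M_0)/(6h_0) = 271/30, b_0 = Δ_0 - h_0(2M_0 + M_1)/6 = 6.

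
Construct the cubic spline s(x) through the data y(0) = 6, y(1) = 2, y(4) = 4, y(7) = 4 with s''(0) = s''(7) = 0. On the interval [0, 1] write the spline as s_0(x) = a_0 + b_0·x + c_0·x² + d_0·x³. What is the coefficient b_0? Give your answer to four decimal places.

-4.6667

Put M_i = s'' at the i-th knot. Here h = (1, 3, 3) and Δ = (-4, 2/3, 0), so the interior equations h_(i-1)·M_(i-1) + 2(h_(i-1)+h_i)·M_i + h_i·M_(i+1) = 6(Δ_i − Δ_(i-1)) read
  1·M_0 + 8·M_1 + 3·M_2 = 6(Δ_1 - Δ_0) = 28
  3·M_1 + 12·M_2 + 3·M_3 = 6(Δ_2 - Δ_1) = -4
Natural end conditions: M_0 = M_3 = 0.
Solving the tridiagonal system: M_0 = 0, M_1 = 4, M_2 = -4/3, M_3 = 0.
On [0, 1], with s_0(x) = a_0 + b_0·x + c_0·x² + d_0·x³: c_0 = M_0/2 = 0, d_0 = (M_1 - M_0)/(6h_0) = 2/3, b_0 = Δ_0 - h_0(2M_0 + M_1)/6 = -14/3.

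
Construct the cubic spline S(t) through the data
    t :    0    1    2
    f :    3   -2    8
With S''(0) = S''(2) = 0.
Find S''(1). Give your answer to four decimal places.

22.5000

Write σ_i for S''(x_i). With h_i = 1, 1 and divided differences Δ_i = -5, 10, the continuity of S' gives the tridiagonal system
  1·σ_0 + 4·σ_1 + 1·σ_2 = 6(Δ_1 - Δ_0) = 90
Natural end conditions: σ_0 = σ_2 = 0.
Solving: σ_0 = 0, σ_1 = 45/2, σ_2 = 0.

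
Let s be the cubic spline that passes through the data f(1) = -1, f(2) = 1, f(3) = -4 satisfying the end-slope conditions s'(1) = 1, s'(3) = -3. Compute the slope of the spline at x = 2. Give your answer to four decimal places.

-1.7500

Write σ_i for s''(x_i). With h_i = 1, 1 and divided differences Δ_i = 2, -5, the continuity of s' gives the tridiagonal system
  1·σ_0 + 4·σ_1 + 1·σ_2 = 6(Δ_1 - Δ_0) = -42
Clamped end conditions give two more equations: 2h_0·σ_0 + h_0·σ_1 = 6(Δ_0 - s'(1)) = 6 and h_1·σ_1 + 2h_1·σ_2 = 6(s'(3) - Δ_1) = 12.
Solving: σ_0 = 23/2, σ_1 = -17, σ_2 = 29/2.
On [2, 3], s'(x) = b_1 + 2c_1·(x - 2) + 3d_1·(x - 2)² with b_1 = Δ_1 - h_1(2σ_1 + σ_2)/6 = -7/4, c_1 = σ_1/2 = -17/2, d_1 = (σ_2 - σ_1)/(6h_1) = 21/4. So s'(2) = -7/4.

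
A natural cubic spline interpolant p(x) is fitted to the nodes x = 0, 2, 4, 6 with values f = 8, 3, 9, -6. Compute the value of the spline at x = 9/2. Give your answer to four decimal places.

Put σ_i = p'' at the i-th knot. Here h = (2, 2, 2) and Δ = (-5/2, 3, -15/2), so the interior equations h_(i-1)·σ_(i-1) + 2(h_(i-1)+h_i)·σ_i + h_i·σ_(i+1) = 6(Δ_i − Δ_(i-1)) read
  2·σ_0 + 8·σ_1 + 2·σ_2 = 6(Δ_1 - Δ_0) = 33
  2·σ_1 + 8·σ_2 + 2·σ_3 = 6(Δ_2 - Δ_1) = -63
Natural end conditions: σ_0 = σ_3 = 0.
Hence σ_0 = 0, σ_1 = 13/2, σ_2 = -19/2, σ_3 = 0.
On [4, 6], p(x) = 9 - 7/6·(x - 4) - 19/4·(x - 4)² + 19/24·(x - 4)³.
With (x - 4) = 1/2: p(9/2) = 469/64.

7.3281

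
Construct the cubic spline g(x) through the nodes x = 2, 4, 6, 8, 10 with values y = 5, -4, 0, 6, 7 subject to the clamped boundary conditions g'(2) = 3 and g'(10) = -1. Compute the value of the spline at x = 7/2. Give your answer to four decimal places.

With σ_i denoting the second derivative at x_i, h_i = 2, 2, 2, 2, and Δ_i = (y_(i+1) − y_i)/h_i = -9/2, 2, 3, 1/2:
  2·σ_0 + 8·σ_1 + 2·σ_2 = 6(Δ_1 - Δ_0) = 39
  2·σ_1 + 8·σ_2 + 2·σ_3 = 6(Δ_2 - Δ_1) = 6
  2·σ_2 + 8·σ_3 + 2·σ_4 = 6(Δ_3 - Δ_2) = -15
Clamped end conditions give two more equations: 2h_0·σ_0 + h_0·σ_1 = 6(Δ_0 - g'(2)) = -45 and h_3·σ_3 + 2h_3·σ_4 = 6(g'(10) - Δ_3) = -9.
Solving: σ_0 = -443/28, σ_1 = 64/7, σ_2 = -5/4, σ_3 = -8/7, σ_4 = -47/28.
On [2, 4], g(x) = 5 + 3·(x - 2) - 443/56·(x - 2)² + 233/112·(x - 2)³.
With (x - 2) = 3/2: g(7/2) = -1145/896.

-1.2779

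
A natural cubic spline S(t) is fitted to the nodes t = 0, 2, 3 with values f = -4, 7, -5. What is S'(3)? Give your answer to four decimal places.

-14.9167

Let M_i = S''(x_i). Step sizes h_i = 2, 1; slopes of the chords Δ_i = (y_(i+1) - y_i)/h_i = 11/2, -12.
  2·M_0 + 6·M_1 + 1·M_2 = 6(Δ_1 - Δ_0) = -105
Natural end conditions: M_0 = M_2 = 0.
Hence M_0 = 0, M_1 = -35/2, M_2 = 0.
On [2, 3], S'(t) = b_1 + 2c_1·(t - 2) + 3d_1·(t - 2)² with b_1 = Δ_1 - h_1(2M_1 + M_2)/6 = -37/6, c_1 = M_1/2 = -35/4, d_1 = (M_2 - M_1)/(6h_1) = 35/12. So S'(3) = -179/12.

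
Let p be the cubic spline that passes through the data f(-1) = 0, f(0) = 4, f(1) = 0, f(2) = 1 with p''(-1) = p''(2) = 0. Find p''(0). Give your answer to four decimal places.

Write m_i for p''(x_i). With h_i = 1, 1, 1 and divided differences Δ_i = 4, -4, 1, the continuity of p' gives the tridiagonal system
  1·m_0 + 4·m_1 + 1·m_2 = 6(Δ_1 - Δ_0) = -48
  1·m_1 + 4·m_2 + 1·m_3 = 6(Δ_2 - Δ_1) = 30
Natural end conditions: m_0 = m_3 = 0.
Forward elimination and back-substitution give m_0 = 0, m_1 = -74/5, m_2 = 56/5, m_3 = 0.

-14.8000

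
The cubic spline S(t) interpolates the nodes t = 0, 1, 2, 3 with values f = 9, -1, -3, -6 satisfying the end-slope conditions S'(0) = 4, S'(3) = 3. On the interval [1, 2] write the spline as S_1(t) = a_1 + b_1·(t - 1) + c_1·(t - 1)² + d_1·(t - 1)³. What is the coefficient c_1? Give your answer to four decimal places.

15.0667

Write M_i for S''(x_i). With h_i = 1, 1, 1 and divided differences Δ_i = -10, -2, -3, the continuity of S' gives the tridiagonal system
  1·M_0 + 4·M_1 + 1·M_2 = 6(Δ_1 - Δ_0) = 48
  1·M_1 + 4·M_2 + 1·M_3 = 6(Δ_2 - Δ_1) = -6
Clamped end conditions give two more equations: 2h_0·M_0 + h_0·M_1 = 6(Δ_0 - S'(0)) = -84 and h_2·M_2 + 2h_2·M_3 = 6(S'(3) - Δ_2) = 36.
Solving the tridiagonal system: M_0 = -856/15, M_1 = 452/15, M_2 = -232/15, M_3 = 386/15.
On [1, 2], with S_1(t) = a_1 + b_1·(t - 1) + c_1·(t - 1)² + d_1·(t - 1)³: c_1 = M_1/2 = 226/15, d_1 = (M_2 - M_1)/(6h_1) = -38/5, b_1 = Δ_1 - h_1(2M_1 + M_2)/6 = -142/15.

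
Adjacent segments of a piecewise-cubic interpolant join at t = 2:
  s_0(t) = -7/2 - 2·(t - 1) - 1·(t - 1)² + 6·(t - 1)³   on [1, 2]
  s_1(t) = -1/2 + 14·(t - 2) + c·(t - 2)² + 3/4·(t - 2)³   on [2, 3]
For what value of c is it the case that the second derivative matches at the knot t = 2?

17

s_0''(t) = -2 + 36·(t - 1), so s_0''(2) = 34. On the right, s_1''(2) = 2c, so c = 17.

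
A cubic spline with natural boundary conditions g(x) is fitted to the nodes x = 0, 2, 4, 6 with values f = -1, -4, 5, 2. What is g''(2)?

Put M_i = g'' at the i-th knot. Here h = (2, 2, 2) and Δ = (-3/2, 9/2, -3/2), so the interior equations h_(i-1)·M_(i-1) + 2(h_(i-1)+h_i)·M_i + h_i·M_(i+1) = 6(Δ_i − Δ_(i-1)) read
  2·M_0 + 8·M_1 + 2·M_2 = 6(Δ_1 - Δ_0) = 36
  2·M_1 + 8·M_2 + 2·M_3 = 6(Δ_2 - Δ_1) = -36
Natural end conditions: M_0 = M_3 = 0.
Solving the tridiagonal system: M_0 = 0, M_1 = 6, M_2 = -6, M_3 = 0.

6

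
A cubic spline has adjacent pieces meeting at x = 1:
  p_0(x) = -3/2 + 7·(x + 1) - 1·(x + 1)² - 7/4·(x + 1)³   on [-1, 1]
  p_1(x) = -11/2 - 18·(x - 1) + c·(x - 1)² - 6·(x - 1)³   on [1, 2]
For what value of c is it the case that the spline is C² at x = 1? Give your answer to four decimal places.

p_0''(x) = -2 - 21/2·(x + 1), so p_0''(1) = -23. On the right, p_1''(1) = 2c, so c = -23/2.

-11.5000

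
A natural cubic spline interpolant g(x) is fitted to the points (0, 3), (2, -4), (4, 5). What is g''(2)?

Write M_i for g''(x_i). With h_i = 2, 2 and divided differences Δ_i = -7/2, 9/2, the continuity of g' gives the tridiagonal system
  2·M_0 + 8·M_1 + 2·M_2 = 6(Δ_1 - Δ_0) = 48
Natural end conditions: M_0 = M_2 = 0.
Hence M_0 = 0, M_1 = 6, M_2 = 0.

6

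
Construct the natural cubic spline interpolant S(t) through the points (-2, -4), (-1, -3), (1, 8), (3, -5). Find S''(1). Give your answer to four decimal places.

Write m_i for S''(x_i). With h_i = 1, 2, 2 and divided differences Δ_i = 1, 11/2, -13/2, the continuity of S' gives the tridiagonal system
  1·m_0 + 6·m_1 + 2·m_2 = 6(Δ_1 - Δ_0) = 27
  2·m_1 + 8·m_2 + 2·m_3 = 6(Δ_2 - Δ_1) = -72
Natural end conditions: m_0 = m_3 = 0.
Solving the tridiagonal system: m_0 = 0, m_1 = 90/11, m_2 = -243/22, m_3 = 0.

-11.0455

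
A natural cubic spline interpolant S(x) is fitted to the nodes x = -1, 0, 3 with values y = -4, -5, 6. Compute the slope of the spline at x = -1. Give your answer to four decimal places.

-1.5833

Write σ_i for S''(x_i). With h_i = 1, 3 and divided differences Δ_i = -1, 11/3, the continuity of S' gives the tridiagonal system
  1·σ_0 + 8·σ_1 + 3·σ_2 = 6(Δ_1 - Δ_0) = 28
Natural end conditions: σ_0 = σ_2 = 0.
Solving the tridiagonal system: σ_0 = 0, σ_1 = 7/2, σ_2 = 0.
On [-1, 0], S'(x) = b_0 + 2c_0·(x + 1) + 3d_0·(x + 1)² with b_0 = Δ_0 - h_0(2σ_0 + σ_1)/6 = -19/12, c_0 = σ_0/2 = 0, d_0 = (σ_1 - σ_0)/(6h_0) = 7/12. So S'(-1) = -19/12.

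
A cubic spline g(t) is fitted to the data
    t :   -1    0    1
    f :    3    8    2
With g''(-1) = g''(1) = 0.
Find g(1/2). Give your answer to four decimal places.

6.0313

Put M_i = g'' at the i-th knot. Here h = (1, 1) and Δ = (5, -6), so the interior equations h_(i-1)·M_(i-1) + 2(h_(i-1)+h_i)·M_i + h_i·M_(i+1) = 6(Δ_i − Δ_(i-1)) read
  1·M_0 + 4·M_1 + 1·M_2 = 6(Δ_1 - Δ_0) = -66
Natural end conditions: M_0 = M_2 = 0.
Solving the tridiagonal system: M_0 = 0, M_1 = -33/2, M_2 = 0.
On [0, 1], g(t) = 8 - 1/2·t - 33/4·t² + 11/4·t³.
With t = 1/2: g(1/2) = 193/32.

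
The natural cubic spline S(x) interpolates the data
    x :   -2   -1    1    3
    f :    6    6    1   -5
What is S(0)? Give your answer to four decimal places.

4.0795

Write M_i for S''(x_i). With h_i = 1, 2, 2 and divided differences Δ_i = 0, -5/2, -3, the continuity of S' gives the tridiagonal system
  1·M_0 + 6·M_1 + 2·M_2 = 6(Δ_1 - Δ_0) = -15
  2·M_1 + 8·M_2 + 2·M_3 = 6(Δ_2 - Δ_1) = -3
Natural end conditions: M_0 = M_3 = 0.
Hence M_0 = 0, M_1 = -57/22, M_2 = 3/11, M_3 = 0.
On [-1, 1], S(x) = 6 - 19/22·(x + 1) - 57/44·(x + 1)² + 21/88·(x + 1)³.
With (x + 1) = 1: S(0) = 359/88.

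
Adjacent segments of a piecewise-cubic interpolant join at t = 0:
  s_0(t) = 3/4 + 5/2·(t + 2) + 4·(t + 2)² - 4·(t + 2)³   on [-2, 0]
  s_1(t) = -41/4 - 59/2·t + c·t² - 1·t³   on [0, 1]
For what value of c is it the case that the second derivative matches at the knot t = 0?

-20

s_0''(t) = 8 - 24·(t + 2), so s_0''(0) = -40. On the right, s_1''(0) = 2c, so c = -20.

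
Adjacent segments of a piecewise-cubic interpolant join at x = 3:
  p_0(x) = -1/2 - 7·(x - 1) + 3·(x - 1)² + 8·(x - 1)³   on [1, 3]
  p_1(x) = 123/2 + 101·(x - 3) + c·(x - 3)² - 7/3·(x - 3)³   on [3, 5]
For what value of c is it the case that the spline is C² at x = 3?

51

p_0''(x) = 6 + 48·(x - 1), so p_0''(3) = 102. On the right, p_1''(3) = 2c, so c = 51.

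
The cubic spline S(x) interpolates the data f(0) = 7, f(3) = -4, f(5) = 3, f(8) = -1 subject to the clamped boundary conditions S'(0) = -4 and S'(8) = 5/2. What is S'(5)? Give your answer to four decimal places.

Write M_i for S''(x_i). With h_i = 3, 2, 3 and divided differences Δ_i = -11/3, 7/2, -4/3, the continuity of S' gives the tridiagonal system
  3·M_0 + 10·M_1 + 2·M_2 = 6(Δ_1 - Δ_0) = 43
  2·M_1 + 10·M_2 + 3·M_3 = 6(Δ_2 - Δ_1) = -29
Clamped end conditions give two more equations: 2h_0·M_0 + h_0·M_1 = 6(Δ_0 - S'(0)) = 2 and h_2·M_2 + 2h_2·M_3 = 6(S'(8) - Δ_2) = 23.
Hence M_0 = -785/273, M_1 = 584/91, M_2 = -571/91, M_3 = 1903/273.
On [5, 8], S'(x) = b_2 + 2c_2·(x - 5) + 3d_2·(x - 5)² with b_2 = Δ_2 - h_2(2M_2 + M_3)/6 = 265/182, c_2 = M_2/2 = -571/182, d_2 = (M_3 - M_2)/(6h_2) = 1808/2457. So S'(5) = 265/182.

1.4560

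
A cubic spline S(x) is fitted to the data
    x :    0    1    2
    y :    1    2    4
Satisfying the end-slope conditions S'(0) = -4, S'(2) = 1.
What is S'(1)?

3

Write M_i for S''(x_i). With h_i = 1, 1 and divided differences Δ_i = 1, 2, the continuity of S' gives the tridiagonal system
  1·M_0 + 4·M_1 + 1·M_2 = 6(Δ_1 - Δ_0) = 6
Clamped end conditions give two more equations: 2h_0·M_0 + h_0·M_1 = 6(Δ_0 - S'(0)) = 30 and h_1·M_1 + 2h_1·M_2 = 6(S'(2) - Δ_1) = -6.
Forward elimination and back-substitution give M_0 = 16, M_1 = -2, M_2 = -2.
On [1, 2], S'(x) = b_1 + 2c_1·(x - 1) + 3d_1·(x - 1)² with b_1 = Δ_1 - h_1(2M_1 + M_2)/6 = 3, c_1 = M_1/2 = -1, d_1 = (M_2 - M_1)/(6h_1) = 0. So S'(1) = 3.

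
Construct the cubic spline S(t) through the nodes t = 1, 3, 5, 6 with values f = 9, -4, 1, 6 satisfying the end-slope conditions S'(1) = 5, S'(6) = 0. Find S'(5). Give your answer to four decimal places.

Write M_i for S''(x_i). With h_i = 2, 2, 1 and divided differences Δ_i = -13/2, 5/2, 5, the continuity of S' gives the tridiagonal system
  2·M_0 + 8·M_1 + 2·M_2 = 6(Δ_1 - Δ_0) = 54
  2·M_1 + 6·M_2 + 1·M_3 = 6(Δ_2 - Δ_1) = 15
Clamped end conditions give two more equations: 2h_0·M_0 + h_0·M_1 = 6(Δ_0 - S'(1)) = -69 and h_2·M_2 + 2h_2·M_3 = 6(S'(6) - Δ_2) = -30.
Forward elimination and back-substitution give M_0 = -539/23, M_1 = 569/46, M_2 = 22/23, M_3 = -356/23.
On [5, 6], S'(t) = b_2 + 2c_2·(t - 5) + 3d_2·(t - 5)² with b_2 = Δ_2 - h_2(2M_2 + M_3)/6 = 167/23, c_2 = M_2/2 = 11/23, d_2 = (M_3 - M_2)/(6h_2) = -63/23. So S'(5) = 167/23.

7.2609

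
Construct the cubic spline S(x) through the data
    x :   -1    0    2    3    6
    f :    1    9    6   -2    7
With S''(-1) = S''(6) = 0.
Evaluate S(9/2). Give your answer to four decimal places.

-2.5220

With m_i denoting the second derivative at x_i, h_i = 1, 2, 1, 3, and Δ_i = (y_(i+1) − y_i)/h_i = 8, -3/2, -8, 3:
  1·m_0 + 6·m_1 + 2·m_2 = 6(Δ_1 - Δ_0) = -57
  2·m_1 + 6·m_2 + 1·m_3 = 6(Δ_2 - Δ_1) = -39
  1·m_2 + 8·m_3 + 3·m_4 = 6(Δ_3 - Δ_2) = 66
Natural end conditions: m_0 = m_4 = 0.
Hence m_0 = 0, m_1 = -1923/250, m_2 = -678/125, m_3 = 1116/125, m_4 = 0.
On [3, 6], S(x) = -2 - 741/125·(x - 3) + 558/125·(x - 3)² - 62/125·(x - 3)³.
With (x - 3) = 3/2: S(9/2) = -1261/500.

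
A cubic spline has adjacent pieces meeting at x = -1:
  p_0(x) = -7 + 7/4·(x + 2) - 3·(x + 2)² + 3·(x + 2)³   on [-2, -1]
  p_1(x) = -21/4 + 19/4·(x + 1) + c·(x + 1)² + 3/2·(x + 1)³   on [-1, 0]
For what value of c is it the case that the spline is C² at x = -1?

6

p_0''(x) = -6 + 18·(x + 2), so p_0''(-1) = 12. On the right, p_1''(-1) = 2c, so c = 6.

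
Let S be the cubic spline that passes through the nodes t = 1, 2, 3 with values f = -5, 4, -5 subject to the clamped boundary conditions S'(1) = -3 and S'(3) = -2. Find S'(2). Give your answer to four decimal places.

1.2500

Write σ_i for S''(x_i). With h_i = 1, 1 and divided differences Δ_i = 9, -9, the continuity of S' gives the tridiagonal system
  1·σ_0 + 4·σ_1 + 1·σ_2 = 6(Δ_1 - Δ_0) = -108
Clamped end conditions give two more equations: 2h_0·σ_0 + h_0·σ_1 = 6(Δ_0 - S'(1)) = 72 and h_1·σ_1 + 2h_1·σ_2 = 6(S'(3) - Δ_1) = 42.
Solving the tridiagonal system: σ_0 = 127/2, σ_1 = -55, σ_2 = 97/2.
On [2, 3], S'(t) = b_1 + 2c_1·(t - 2) + 3d_1·(t - 2)² with b_1 = Δ_1 - h_1(2σ_1 + σ_2)/6 = 5/4, c_1 = σ_1/2 = -55/2, d_1 = (σ_2 - σ_1)/(6h_1) = 69/4. So S'(2) = 5/4.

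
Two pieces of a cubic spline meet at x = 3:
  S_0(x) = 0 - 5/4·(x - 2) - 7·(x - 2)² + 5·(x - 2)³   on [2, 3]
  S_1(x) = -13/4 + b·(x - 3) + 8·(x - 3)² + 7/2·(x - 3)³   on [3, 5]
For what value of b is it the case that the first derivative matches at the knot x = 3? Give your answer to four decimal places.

S_0'(x) = -5/4 - 14·(x - 2) + 15·(x - 2)², so S_0'(3) = -1/4. On the right, S_1'(3) = b, so b = -1/4.

-0.2500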